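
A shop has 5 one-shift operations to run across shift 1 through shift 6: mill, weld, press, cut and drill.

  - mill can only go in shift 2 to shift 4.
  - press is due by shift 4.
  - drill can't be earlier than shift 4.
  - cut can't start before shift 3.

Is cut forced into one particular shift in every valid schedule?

No

cut can be shift 3 (e.g. press=shift 1, cut=shift 3, mill=shift 2, weld=shift 1, drill=shift 4) or shift 4 (e.g. mill in shift 2, cut in shift 4, drill in shift 4, press in shift 1, weld in shift 1).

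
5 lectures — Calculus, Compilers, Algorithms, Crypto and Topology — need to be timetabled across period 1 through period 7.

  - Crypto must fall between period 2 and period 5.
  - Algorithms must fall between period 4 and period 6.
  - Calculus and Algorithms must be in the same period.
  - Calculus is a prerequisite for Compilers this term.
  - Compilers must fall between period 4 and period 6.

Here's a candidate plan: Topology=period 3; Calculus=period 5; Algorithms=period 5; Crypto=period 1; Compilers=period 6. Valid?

Invalid. Crypto must fall between period 2 and period 5.

Compilers must fall between period 4 and period 6 — holds.
Algorithms must fall between period 4 and period 6 — holds.
Crypto must fall between period 2 and period 5 — violated.
Calculus is a prerequisite for Compilers this term — holds.
Calculus and Algorithms must be in the same period — holds.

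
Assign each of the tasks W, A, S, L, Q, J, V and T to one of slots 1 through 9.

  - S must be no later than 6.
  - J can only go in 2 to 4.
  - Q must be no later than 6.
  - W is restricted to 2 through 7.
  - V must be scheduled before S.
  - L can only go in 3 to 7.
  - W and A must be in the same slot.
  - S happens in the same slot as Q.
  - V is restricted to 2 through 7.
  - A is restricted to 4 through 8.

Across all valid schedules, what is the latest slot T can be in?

T at 9 is achievable: Q -> 3, W -> 4, S -> 3, V -> 2, T -> 9, A -> 4, L -> 3, J -> 2.

9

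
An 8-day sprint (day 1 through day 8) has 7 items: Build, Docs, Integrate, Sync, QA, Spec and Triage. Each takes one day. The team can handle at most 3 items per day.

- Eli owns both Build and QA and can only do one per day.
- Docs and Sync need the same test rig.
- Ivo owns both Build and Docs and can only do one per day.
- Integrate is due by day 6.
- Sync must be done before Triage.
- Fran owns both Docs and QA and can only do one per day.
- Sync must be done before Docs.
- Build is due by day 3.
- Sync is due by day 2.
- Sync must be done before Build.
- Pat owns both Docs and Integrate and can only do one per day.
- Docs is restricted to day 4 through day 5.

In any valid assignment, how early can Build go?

Precedence pushes Build to at least day 2; Build's own window allows nothing later than day 3.
Build at day 2 is achievable: Integrate -> day 1; Triage -> day 2; QA -> day 1; Spec -> day 2; Sync -> day 1; Docs -> day 4; Build -> day 2.

day 2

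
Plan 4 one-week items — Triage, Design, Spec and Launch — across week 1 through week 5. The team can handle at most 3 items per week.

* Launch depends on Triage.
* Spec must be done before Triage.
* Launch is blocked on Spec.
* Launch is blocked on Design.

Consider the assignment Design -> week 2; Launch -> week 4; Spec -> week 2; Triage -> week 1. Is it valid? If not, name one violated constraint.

Spec must be done before Triage — violated.
Launch is blocked on Design — holds.
Launch is blocked on Spec — holds.
The team can handle at most 3 items per week — holds.
Launch depends on Triage — holds.

No. Spec must be done before Triage is not satisfied.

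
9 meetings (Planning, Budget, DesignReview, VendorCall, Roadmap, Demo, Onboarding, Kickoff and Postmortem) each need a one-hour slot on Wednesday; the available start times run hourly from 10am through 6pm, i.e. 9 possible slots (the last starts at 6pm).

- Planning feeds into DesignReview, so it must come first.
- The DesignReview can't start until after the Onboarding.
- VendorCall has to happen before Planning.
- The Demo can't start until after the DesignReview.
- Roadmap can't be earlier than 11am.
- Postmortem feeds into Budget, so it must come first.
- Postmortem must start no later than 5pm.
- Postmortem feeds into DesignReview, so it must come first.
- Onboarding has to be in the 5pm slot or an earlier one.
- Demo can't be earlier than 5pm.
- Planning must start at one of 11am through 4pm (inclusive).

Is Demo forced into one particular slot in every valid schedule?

Demo can be 5pm (e.g. Budget -> 11am, Roadmap -> 11am, Planning -> 11am, Demo -> 5pm, Postmortem -> 10am, Kickoff -> 10am, DesignReview -> 12pm, VendorCall -> 10am, Onboarding -> 10am) or 6pm (e.g. Onboarding=10am; Postmortem=10am; Budget=11am; Kickoff=10am; VendorCall=10am; Roadmap=11am; Demo=6pm; DesignReview=12pm; Planning=11am).

No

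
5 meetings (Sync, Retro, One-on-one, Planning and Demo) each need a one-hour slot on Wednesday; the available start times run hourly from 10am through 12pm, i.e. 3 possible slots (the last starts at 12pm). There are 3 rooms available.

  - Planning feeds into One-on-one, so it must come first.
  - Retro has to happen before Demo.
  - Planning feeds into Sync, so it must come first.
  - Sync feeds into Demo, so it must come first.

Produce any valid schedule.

Sync in 11am; One-on-one in 11am; Retro in 10am; Demo in 12pm; Planning in 10am

Checking: Retro(10am) before Demo(12pm); Planning(10am) before Sync(11am); Planning(10am) before One-on-one(11am); Sync(11am) before Demo(12pm); max 2 per slot (cap 3).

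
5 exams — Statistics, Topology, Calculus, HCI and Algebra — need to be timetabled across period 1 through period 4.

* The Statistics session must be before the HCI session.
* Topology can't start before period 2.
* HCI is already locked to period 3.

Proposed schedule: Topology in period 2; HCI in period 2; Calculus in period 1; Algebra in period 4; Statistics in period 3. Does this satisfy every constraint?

The Statistics session must be before the HCI session — violated.
HCI is already locked to period 3 — violated.
Topology can't start before period 2 — holds.

No — it violates: The Statistics session must be before the HCI session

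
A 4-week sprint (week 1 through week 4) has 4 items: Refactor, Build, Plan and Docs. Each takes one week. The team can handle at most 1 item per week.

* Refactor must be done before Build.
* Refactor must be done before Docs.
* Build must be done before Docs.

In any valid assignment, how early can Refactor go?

Downstream work caps Refactor at week 2.
Refactor at week 1 is achievable: Build=week 2; Refactor=week 1; Docs=week 3; Plan=week 4.

week 1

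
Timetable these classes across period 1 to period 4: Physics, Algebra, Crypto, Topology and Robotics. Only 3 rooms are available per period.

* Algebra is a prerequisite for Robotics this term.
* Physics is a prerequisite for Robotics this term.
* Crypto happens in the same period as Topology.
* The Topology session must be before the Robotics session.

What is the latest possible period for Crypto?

period 3

Crypto must be in the same period as Topology, which can't be after period 3, so Crypto is at most period 3.
Crypto at period 3 is achievable: Physics=period 1; Topology=period 3; Crypto=period 3; Algebra=period 1; Robotics=period 4.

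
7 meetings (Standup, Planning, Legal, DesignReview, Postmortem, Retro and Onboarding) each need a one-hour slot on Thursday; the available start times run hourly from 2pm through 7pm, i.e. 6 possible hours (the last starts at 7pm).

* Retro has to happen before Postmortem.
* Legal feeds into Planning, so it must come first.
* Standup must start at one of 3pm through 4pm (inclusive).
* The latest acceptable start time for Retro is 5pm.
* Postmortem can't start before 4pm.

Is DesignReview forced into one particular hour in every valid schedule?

DesignReview can be 2pm (e.g. Legal -> 2pm, Planning -> 3pm, DesignReview -> 2pm, Onboarding -> 2pm, Standup -> 3pm, Retro -> 2pm, Postmortem -> 4pm) or 3pm (e.g. Onboarding=2pm; Postmortem=4pm; Retro=2pm; DesignReview=3pm; Legal=2pm; Standup=3pm; Planning=3pm).

No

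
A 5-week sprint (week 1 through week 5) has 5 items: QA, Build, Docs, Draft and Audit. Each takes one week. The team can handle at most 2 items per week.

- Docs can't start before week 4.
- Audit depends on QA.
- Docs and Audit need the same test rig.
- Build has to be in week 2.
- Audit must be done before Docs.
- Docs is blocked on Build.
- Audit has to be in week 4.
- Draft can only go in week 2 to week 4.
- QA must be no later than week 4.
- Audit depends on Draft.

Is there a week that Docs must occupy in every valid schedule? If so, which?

Docs's window is week 4–week 5.
Audit is fixed at week 4, and Docs can't share a week with Audit.
So Docs must be week 5.

week 5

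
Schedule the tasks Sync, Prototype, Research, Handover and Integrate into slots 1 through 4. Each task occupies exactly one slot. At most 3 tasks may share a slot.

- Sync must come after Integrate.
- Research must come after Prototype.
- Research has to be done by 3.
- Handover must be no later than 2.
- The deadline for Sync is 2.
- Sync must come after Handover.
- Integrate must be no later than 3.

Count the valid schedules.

Enumerating: Prototype in 1; Integrate in 1; Handover in 1; Sync in 2; Research in 2 | Handover=1; Sync=2; Prototype=1; Integrate=1; Research=3 | Handover -> 1; Sync -> 2; Prototype -> 2; Integrate -> 1; Research -> 3.

3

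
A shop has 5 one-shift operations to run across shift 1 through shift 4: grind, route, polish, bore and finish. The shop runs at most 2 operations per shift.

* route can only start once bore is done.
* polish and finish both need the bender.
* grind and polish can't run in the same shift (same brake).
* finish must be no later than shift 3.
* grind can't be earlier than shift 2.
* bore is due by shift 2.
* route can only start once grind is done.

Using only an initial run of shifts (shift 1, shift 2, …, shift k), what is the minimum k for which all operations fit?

3

The precedence chain requires at least 2 distinct shifts.
With at most 2 per shift and 5 operations, at least 3 shifts are needed.
Propagating the time windows through the other constraints, route can't land before shift 3, so the schedule must run through at least shift 3.
3 works (last occupied shift: shift 3): for example grind -> shift 2, polish -> shift 1, route -> shift 3, bore -> shift 1, finish -> shift 2.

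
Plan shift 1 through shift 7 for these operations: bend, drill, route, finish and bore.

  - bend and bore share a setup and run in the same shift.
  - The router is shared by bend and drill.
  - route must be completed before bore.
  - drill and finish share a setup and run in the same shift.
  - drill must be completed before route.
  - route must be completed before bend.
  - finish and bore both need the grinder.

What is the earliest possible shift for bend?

Precedence pushes bend to at least shift 3.
bend at shift 3 is achievable: bore in shift 3; finish in shift 1; bend in shift 3; drill in shift 1; route in shift 2.

shift 3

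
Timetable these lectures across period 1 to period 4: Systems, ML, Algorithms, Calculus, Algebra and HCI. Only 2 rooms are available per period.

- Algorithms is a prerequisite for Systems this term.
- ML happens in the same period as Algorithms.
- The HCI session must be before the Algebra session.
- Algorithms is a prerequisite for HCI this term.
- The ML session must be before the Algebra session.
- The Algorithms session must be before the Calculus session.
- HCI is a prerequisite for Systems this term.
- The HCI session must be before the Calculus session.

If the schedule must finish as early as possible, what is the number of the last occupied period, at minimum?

4

The precedence chain requires at least 3 distinct periods.
With at most 2 per period and 6 lectures, at least 3 periods are needed.
Could 3 periods be enough, i.e. nothing placed later than period 3? No: Algebra must come after ML (at period 1 or later) → {period 2, period 3}; Calculus must come after Algorithms (at period 1 or later) → {period 2, period 3}; Algorithms must come before Calculus (at period 3 or earlier) → {period 1, period 2}; HCI must come before Algebra (at period 3 or earlier) → {period 1, period 2}; HCI must come after Algorithms (at period 1 or later) → {period 2}; Systems must come after HCI (at period 2 or later) → {period 3}; Calculus must come after HCI (at period 2 or later) → {period 3}; Algebra can't use period 3, already full with Systems and Calculus (limit 2) → {period 2}; Algebra must come after HCI (at period 2 or later) → nothing is left.
So 3 periods is not enough.
4 works (last occupied period: period 4): for example Systems in period 3, Algorithms in period 1, HCI in period 2, Calculus in period 3, Algebra in period 4, ML in period 1.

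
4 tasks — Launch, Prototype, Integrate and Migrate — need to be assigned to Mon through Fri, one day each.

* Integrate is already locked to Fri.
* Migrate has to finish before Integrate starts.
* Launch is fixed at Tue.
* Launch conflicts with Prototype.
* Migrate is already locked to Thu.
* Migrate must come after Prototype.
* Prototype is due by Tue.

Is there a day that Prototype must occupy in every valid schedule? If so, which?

Prototype's window is Mon–Tue.
Launch is fixed at Tue, and Prototype can't share a day with Launch.
So Prototype must be Mon.

Mon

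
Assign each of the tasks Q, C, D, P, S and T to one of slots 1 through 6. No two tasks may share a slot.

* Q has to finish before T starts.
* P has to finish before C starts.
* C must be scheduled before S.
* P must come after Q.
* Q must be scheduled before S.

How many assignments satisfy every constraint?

Splitting on Q: it can be 1 (20), 2 (4). Listing each branch's schedules as (C, D, P, S, T):
Q=1: (3,4,2,5,6) (3,4,2,6,5) (3,5,2,4,6) (3,5,2,6,4) (3,6,2,4,5) (3,6,2,5,4) (4,2,3,5,6) (4,2,3,6,5) (4,3,2,5,6) (4,3,2,6,5) (4,5,2,6,3) (4,5,3,6,2) (4,6,2,5,3) (4,6,3,5,2) (5,2,3,6,4) (5,2,4,6,3) (5,3,2,6,4) (5,3,4,6,2) (5,4,2,6,3) (5,4,3,6,2) — 20.
Q=2: (4,1,3,5,6) (4,1,3,6,5) (5,1,3,6,4) (5,1,4,6,3) — 4.
Summing: 20 + 4 = 24.

24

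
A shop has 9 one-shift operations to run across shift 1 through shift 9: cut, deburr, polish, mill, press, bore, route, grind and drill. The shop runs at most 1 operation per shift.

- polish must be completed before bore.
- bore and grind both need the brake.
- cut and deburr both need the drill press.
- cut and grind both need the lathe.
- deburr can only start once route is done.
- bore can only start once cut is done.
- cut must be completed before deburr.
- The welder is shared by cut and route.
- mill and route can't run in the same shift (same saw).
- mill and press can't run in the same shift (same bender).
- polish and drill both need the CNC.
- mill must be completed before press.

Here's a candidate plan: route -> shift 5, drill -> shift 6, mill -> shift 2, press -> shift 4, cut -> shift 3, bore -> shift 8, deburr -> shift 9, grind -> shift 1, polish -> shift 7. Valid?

Yes

mill and press can't run in the same shift (same bender) — holds.
bore can only start once cut is done — holds.
cut and deburr both need the drill press — holds.
polish and drill both need the CNC — holds.
polish must be completed before bore — holds.
mill and route can't run in the same shift (same saw) — holds.
bore and grind both need the brake — holds.
The welder is shared by cut and route — holds.
mill must be completed before press — holds.
deburr can only start once route is done — holds.
cut must be completed before deburr — holds.
cut and grind both need the lathe — holds.
The shop runs at most 1 operation per shift — holds.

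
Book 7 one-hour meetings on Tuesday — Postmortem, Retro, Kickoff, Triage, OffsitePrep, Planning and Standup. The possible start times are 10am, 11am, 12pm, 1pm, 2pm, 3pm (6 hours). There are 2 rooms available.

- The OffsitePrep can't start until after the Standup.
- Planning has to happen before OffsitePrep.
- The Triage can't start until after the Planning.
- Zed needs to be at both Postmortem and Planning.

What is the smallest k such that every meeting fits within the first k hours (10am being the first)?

4

The precedence chain requires at least 2 distinct hours.
With at most 2 per hour and 7 meetings, at least 4 hours are needed.
4 works (last occupied hour: 1pm): for example Standup -> 10am, Planning -> 10am, Triage -> 11am, Postmortem -> 12pm, Kickoff -> 1pm, Retro -> 12pm, OffsitePrep -> 11am.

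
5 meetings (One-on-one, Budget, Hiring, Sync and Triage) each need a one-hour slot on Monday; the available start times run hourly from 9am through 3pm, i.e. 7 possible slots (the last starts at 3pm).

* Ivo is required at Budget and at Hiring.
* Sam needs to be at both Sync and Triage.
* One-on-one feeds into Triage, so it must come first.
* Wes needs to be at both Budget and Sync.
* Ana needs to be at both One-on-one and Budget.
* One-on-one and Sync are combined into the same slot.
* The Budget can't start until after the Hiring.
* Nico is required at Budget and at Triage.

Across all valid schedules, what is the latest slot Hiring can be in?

2pm

Downstream work caps Hiring at 2pm.
Hiring at 2pm is achievable: One-on-one=9am, Hiring=2pm, Triage=10am, Budget=3pm, Sync=9am.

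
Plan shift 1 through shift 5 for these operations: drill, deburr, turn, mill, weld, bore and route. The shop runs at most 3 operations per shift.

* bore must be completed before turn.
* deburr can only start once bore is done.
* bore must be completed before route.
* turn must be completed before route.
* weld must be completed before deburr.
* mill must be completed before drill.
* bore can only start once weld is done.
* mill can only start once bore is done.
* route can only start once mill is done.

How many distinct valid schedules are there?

28

Splitting on drill: it can be shift 4 (9), shift 5 (19). Listing each branch's schedules as (deburr, turn, mill, weld, bore, route) by shift number:
drill=shift 4: (3,3,3,1,2,4) (3,3,3,1,2,5) (3,4,3,1,2,5) (4,3,3,1,2,4) (4,3,3,1,2,5) (4,4,3,1,2,5) (5,3,3,1,2,4) (5,3,3,1,2,5) (5,4,3,1,2,5) — 9.
drill=shift 5: (3,3,3,1,2,4) (3,3,3,1,2,5) (3,3,4,1,2,5) (3,4,3,1,2,5) (3,4,4,1,2,5) (4,3,3,1,2,4) (4,3,3,1,2,5) (4,3,4,1,2,5) (4,4,3,1,2,5) (4,4,4,1,2,5) (4,4,4,1,3,5) (4,4,4,2,3,5) (5,3,3,1,2,4) (5,3,3,1,2,5) (5,3,4,1,2,5) (5,4,3,1,2,5) (5,4,4,1,2,5) (5,4,4,1,3,5) (5,4,4,2,3,5) — 19.
Summing: 9 + 19 = 28.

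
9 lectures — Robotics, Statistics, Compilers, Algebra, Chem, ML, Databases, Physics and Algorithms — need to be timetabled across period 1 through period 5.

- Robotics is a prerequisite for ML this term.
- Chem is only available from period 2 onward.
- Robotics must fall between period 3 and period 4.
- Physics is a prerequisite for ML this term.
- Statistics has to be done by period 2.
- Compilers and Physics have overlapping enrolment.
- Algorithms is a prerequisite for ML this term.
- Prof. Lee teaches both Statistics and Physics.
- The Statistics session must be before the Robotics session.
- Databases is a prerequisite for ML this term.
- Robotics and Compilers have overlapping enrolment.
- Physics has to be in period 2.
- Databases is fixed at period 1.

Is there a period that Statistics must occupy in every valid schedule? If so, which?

Statistics's window is period 1–period 2.
Physics is fixed at period 2, and Statistics can't share a period with Physics.
So Statistics must be period 1.

period 1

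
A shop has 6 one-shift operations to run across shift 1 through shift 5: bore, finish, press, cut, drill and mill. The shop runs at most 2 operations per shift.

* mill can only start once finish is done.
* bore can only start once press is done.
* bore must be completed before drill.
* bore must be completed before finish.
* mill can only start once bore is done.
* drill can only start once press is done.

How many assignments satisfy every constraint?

Splitting on bore: it can be shift 2 (39), shift 3 (16). Listing each branch's schedules as (finish, press, cut, drill, mill) by shift number:
bore=shift 2: (3,1,1,3,4) (3,1,1,3,5) (3,1,1,4,4) (3,1,1,4,5) (3,1,1,5,4) (3,1,1,5,5) (3,1,2,3,4) (3,1,2,3,5) (3,1,2,4,4) (3,1,2,4,5) (3,1,2,5,4) (3,1,2,5,5) (3,1,3,4,4) (3,1,3,4,5) (3,1,3,5,4) (3,1,3,5,5) (3,1,4,3,4) (3,1,4,3,5) (3,1,4,4,5) (3,1,4,5,4) (3,1,4,5,5) (3,1,5,3,4) (3,1,5,3,5) (3,1,5,4,4) (3,1,5,4,5) (3,1,5,5,4) (4,1,1,3,5) (4,1,1,4,5) (4,1,1,5,5) (4,1,2,3,5) (4,1,2,4,5) (4,1,2,5,5) (4,1,3,3,5) (4,1,3,4,5) (4,1,3,5,5) (4,1,4,3,5) (4,1,4,5,5) (4,1,5,3,5) (4,1,5,4,5) — 39.
bore=shift 3: (4,1,1,4,5) (4,1,1,5,5) (4,1,2,4,5) (4,1,2,5,5) (4,1,3,4,5) (4,1,3,5,5) (4,1,4,5,5) (4,1,5,4,5) (4,2,1,4,5) (4,2,1,5,5) (4,2,2,4,5) (4,2,2,5,5) (4,2,3,4,5) (4,2,3,5,5) (4,2,4,5,5) (4,2,5,4,5) — 16.
Summing: 39 + 16 = 55.

55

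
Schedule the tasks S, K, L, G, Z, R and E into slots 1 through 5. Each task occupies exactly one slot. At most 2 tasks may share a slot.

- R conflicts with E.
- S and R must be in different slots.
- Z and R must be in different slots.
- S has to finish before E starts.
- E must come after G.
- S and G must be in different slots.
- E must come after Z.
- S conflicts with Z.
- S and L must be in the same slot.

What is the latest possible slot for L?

4

L must be in the same slot as S, which can't be after 4, so L is at most 4.
L at 4 is achievable: E -> 5; K -> 2; R -> 2; L -> 4; G -> 1; Z -> 1; S -> 4.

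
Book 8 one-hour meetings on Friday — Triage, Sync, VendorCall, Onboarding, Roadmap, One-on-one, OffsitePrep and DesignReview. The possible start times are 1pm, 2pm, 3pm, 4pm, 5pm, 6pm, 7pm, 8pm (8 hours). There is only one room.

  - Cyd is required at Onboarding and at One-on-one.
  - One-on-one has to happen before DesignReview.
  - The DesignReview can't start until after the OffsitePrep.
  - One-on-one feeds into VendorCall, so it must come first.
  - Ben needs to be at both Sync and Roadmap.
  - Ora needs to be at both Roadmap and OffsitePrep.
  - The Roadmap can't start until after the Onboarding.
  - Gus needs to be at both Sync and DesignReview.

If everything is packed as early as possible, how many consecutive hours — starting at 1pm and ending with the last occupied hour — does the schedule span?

8

The precedence chain requires at least 2 distinct hours.
With at most 1 per hour and 8 meetings, at least 8 hours are needed.
8 works (last occupied hour: 8pm): for example Roadmap in 6pm, One-on-one in 1pm, Triage in 7pm, DesignReview in 3pm, VendorCall in 4pm, Onboarding in 5pm, OffsitePrep in 2pm, Sync in 8pm.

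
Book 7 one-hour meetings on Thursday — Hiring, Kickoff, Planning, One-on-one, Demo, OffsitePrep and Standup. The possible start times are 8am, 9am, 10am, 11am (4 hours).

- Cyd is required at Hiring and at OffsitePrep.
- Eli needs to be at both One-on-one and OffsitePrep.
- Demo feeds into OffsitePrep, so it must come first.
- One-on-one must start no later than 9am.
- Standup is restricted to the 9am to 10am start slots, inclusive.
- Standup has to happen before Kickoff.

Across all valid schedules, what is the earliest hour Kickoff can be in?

Precedence pushes Kickoff to at least 10am.
Kickoff at 10am is achievable: Planning in 8am; Kickoff in 10am; Hiring in 8am; OffsitePrep in 9am; One-on-one in 8am; Demo in 8am; Standup in 9am.

10am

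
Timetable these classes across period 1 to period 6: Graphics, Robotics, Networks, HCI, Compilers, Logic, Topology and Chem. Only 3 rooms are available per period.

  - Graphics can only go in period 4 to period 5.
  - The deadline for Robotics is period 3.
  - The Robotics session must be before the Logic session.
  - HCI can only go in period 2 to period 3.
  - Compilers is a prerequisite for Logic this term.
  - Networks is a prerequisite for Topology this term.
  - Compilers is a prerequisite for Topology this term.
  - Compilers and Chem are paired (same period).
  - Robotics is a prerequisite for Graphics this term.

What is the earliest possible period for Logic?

period 2

Precedence pushes Logic to at least period 2.
Logic at period 2 is achievable: Chem -> period 1, Networks -> period 2, Compilers -> period 1, HCI -> period 2, Robotics -> period 1, Topology -> period 3, Logic -> period 2, Graphics -> period 4.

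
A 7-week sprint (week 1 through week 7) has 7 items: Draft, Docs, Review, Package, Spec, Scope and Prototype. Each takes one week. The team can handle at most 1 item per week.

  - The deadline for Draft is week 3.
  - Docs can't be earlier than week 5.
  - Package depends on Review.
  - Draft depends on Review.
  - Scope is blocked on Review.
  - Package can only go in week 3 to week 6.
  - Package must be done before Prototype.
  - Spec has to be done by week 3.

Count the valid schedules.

27

Splitting on Draft: it can be week 2 (9), week 3 (18). Listing each branch's schedules as (Docs, Review, Package, Spec, Scope, Prototype) by week number:
Draft=week 2: (5,1,4,3,6,7) (5,1,4,3,7,6) (5,1,6,3,4,7) (6,1,4,3,5,7) (6,1,4,3,7,5) (6,1,5,3,4,7) (7,1,4,3,5,6) (7,1,4,3,6,5) (7,1,5,3,4,6) — 9.
Draft=week 3: (5,1,4,2,6,7) (5,1,4,2,7,6) (5,1,6,2,4,7) (5,2,4,1,6,7) (5,2,4,1,7,6) (5,2,6,1,4,7) (6,1,4,2,5,7) (6,1,4,2,7,5) (6,1,5,2,4,7) (6,2,4,1,5,7) (6,2,4,1,7,5) (6,2,5,1,4,7) (7,1,4,2,5,6) (7,1,4,2,6,5) (7,1,5,2,4,6) (7,2,4,1,5,6) (7,2,4,1,6,5) (7,2,5,1,4,6) — 18.
Summing: 9 + 18 = 27.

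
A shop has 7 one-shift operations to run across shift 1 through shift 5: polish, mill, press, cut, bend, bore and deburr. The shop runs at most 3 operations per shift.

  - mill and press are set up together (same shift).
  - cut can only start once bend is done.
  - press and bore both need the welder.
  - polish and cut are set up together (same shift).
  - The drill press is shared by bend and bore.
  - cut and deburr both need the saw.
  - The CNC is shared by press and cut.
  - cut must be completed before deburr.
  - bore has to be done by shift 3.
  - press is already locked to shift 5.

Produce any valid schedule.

deburr=shift 4; polish=shift 3; bend=shift 2; mill=shift 5; cut=shift 3; bore=shift 1; press=shift 5

Checking: cut(shift 3) before deburr(shift 4); bend(shift 2) before cut(shift 3); cut(shift 3) != deburr(shift 4); press(shift 5) != cut(shift 3); bend(shift 2) != bore(shift 1); press(shift 5) != bore(shift 1); polish = cut = shift 3; mill = press = shift 5; bore=shift 1 in [shift 1,shift 3]; press=shift 5 in [shift 5,shift 5]; max 2 per shift (cap 3).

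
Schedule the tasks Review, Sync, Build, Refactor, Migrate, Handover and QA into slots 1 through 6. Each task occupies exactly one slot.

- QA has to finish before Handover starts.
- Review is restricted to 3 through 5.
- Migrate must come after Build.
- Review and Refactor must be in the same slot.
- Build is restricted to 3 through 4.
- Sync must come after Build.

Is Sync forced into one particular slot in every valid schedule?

Sync can be 4 (e.g. Handover in 2, Refactor in 3, QA in 1, Build in 3, Migrate in 4, Sync in 4, Review in 3) or 5 (e.g. Build=3; Handover=2; Refactor=3; Migrate=4; QA=1; Review=3; Sync=5).

No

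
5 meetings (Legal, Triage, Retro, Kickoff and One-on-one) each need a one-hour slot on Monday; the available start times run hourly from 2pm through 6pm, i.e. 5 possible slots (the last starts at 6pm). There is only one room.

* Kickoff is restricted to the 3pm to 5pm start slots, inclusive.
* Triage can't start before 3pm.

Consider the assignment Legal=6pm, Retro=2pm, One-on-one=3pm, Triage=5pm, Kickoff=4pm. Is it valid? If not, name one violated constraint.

Yes, all constraints hold

Triage can't start before 3pm — holds.
There is only one room — holds.
Kickoff is restricted to the 3pm to 5pm start slots, inclusive — holds.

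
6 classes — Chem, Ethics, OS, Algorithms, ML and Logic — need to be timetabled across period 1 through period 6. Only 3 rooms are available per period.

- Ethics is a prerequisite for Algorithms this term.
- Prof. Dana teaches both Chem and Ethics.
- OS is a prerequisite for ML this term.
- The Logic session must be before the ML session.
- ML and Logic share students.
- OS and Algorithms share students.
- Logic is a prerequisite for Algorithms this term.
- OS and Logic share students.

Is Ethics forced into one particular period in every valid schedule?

Ethics can be period 1 (e.g. Ethics in period 1; Logic in period 1; ML in period 4; Chem in period 2; Algorithms in period 2; OS in period 3) or period 2 (e.g. OS -> period 2; Algorithms -> period 3; Chem -> period 1; Logic -> period 1; ML -> period 3; Ethics -> period 2).

No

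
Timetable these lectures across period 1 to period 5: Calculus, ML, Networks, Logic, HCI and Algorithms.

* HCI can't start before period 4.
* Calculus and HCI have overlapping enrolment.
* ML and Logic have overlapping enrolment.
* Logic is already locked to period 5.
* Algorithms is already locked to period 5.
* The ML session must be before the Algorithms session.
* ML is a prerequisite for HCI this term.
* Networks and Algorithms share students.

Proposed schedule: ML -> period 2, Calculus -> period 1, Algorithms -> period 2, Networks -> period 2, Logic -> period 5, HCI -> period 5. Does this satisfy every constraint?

No — it violates: Networks and Algorithms share students

HCI can't start before period 4 — holds.
ML is a prerequisite for HCI this term — holds.
ML and Logic have overlapping enrolment — holds.
Algorithms is already locked to period 5 — violated.
Calculus and HCI have overlapping enrolment — holds.
Logic is already locked to period 5 — holds.
The ML session must be before the Algorithms session — violated.
Networks and Algorithms share students — violated.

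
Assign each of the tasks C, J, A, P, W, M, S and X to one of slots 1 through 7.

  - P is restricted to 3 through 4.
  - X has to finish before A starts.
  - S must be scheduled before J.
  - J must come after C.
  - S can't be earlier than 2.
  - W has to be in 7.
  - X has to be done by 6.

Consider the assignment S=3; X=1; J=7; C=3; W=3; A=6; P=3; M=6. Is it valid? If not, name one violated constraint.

P is restricted to 3 through 4 — holds.
X has to finish before A starts — holds.
J must come after C — holds.
X has to be done by 6 — holds.
S can't be earlier than 2 — holds.
S must be scheduled before J — holds.
W has to be in 7 — violated.

No. W has to be in 7 is not satisfied.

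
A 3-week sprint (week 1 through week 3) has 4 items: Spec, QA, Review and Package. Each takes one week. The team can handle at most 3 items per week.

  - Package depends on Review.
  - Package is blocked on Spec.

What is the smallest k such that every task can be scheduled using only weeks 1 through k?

2

The precedence chain requires at least 2 distinct weeks.
With at most 3 per week and 4 tasks, at least 2 weeks are needed.
2 works (last occupied week: week 2): for example Spec=week 1; QA=week 1; Package=week 2; Review=week 1.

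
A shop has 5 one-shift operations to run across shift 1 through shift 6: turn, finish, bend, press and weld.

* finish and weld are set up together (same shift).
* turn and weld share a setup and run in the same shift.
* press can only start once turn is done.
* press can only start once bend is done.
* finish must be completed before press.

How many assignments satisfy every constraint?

Splitting on turn: it can be shift 1 (15), shift 2 (14), shift 3 (12), shift 4 (9), shift 5 (5). Listing each branch's schedules as (finish, bend, press, weld) by shift number:
turn=shift 1: (1,1,2,1) (1,1,3,1) (1,1,4,1) (1,1,5,1) (1,1,6,1) (1,2,3,1) (1,2,4,1) (1,2,5,1) (1,2,6,1) (1,3,4,1) (1,3,5,1) (1,3,6,1) (1,4,5,1) (1,4,6,1) (1,5,6,1) — 15.
turn=shift 2: (2,1,3,2) (2,1,4,2) (2,1,5,2) (2,1,6,2) (2,2,3,2) (2,2,4,2) (2,2,5,2) (2,2,6,2) (2,3,4,2) (2,3,5,2) (2,3,6,2) (2,4,5,2) (2,4,6,2) (2,5,6,2) — 14.
turn=shift 3: (3,1,4,3) (3,1,5,3) (3,1,6,3) (3,2,4,3) (3,2,5,3) (3,2,6,3) (3,3,4,3) (3,3,5,3) (3,3,6,3) (3,4,5,3) (3,4,6,3) (3,5,6,3) — 12.
turn=shift 4: (4,1,5,4) (4,1,6,4) (4,2,5,4) (4,2,6,4) (4,3,5,4) (4,3,6,4) (4,4,5,4) (4,4,6,4) (4,5,6,4) — 9.
turn=shift 5: (5,1,6,5) (5,2,6,5) (5,3,6,5) (5,4,6,5) (5,5,6,5) — 5.
Summing: 15 + 14 + 12 + 9 + 5 = 55.

55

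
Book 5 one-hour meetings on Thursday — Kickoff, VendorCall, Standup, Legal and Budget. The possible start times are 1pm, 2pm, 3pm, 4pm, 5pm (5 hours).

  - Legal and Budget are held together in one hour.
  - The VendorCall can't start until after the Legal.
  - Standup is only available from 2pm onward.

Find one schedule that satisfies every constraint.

Standup -> 2pm; Legal -> 1pm; VendorCall -> 2pm; Kickoff -> 1pm; Budget -> 1pm

Checking: Legal(1pm) before VendorCall(2pm); Legal = Budget = 1pm; Standup=2pm in [2pm,5pm].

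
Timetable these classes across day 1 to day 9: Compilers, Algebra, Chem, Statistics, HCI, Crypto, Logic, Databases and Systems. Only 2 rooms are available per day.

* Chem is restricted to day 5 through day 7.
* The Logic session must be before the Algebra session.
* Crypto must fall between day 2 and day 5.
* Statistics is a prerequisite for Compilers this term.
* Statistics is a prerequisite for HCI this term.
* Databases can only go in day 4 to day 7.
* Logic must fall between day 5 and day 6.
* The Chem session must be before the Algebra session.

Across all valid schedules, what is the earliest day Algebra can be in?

day 6

Precedence pushes Algebra to at least day 6.
Algebra at day 6 is achievable: Compilers in day 2, Algebra in day 6, Statistics in day 1, HCI in day 3, Logic in day 5, Systems in day 1, Databases in day 4, Chem in day 5, Crypto in day 2.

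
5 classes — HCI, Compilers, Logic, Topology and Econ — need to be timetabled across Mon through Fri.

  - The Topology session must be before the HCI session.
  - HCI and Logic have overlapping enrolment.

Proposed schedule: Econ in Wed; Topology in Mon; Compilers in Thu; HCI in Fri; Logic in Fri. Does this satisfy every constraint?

HCI and Logic have overlapping enrolment — violated.
The Topology session must be before the HCI session — holds.

No. HCI and Logic have overlapping enrolment is not satisfied.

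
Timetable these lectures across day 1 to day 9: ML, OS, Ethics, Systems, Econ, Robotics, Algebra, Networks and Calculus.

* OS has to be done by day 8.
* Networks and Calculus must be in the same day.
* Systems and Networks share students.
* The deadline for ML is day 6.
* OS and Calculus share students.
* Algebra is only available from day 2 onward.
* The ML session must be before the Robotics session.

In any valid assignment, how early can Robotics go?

Precedence pushes Robotics to at least day 2.
Robotics at day 2 is achievable: Systems -> day 1; Networks -> day 2; OS -> day 1; Robotics -> day 2; Algebra -> day 2; Econ -> day 1; ML -> day 1; Ethics -> day 1; Calculus -> day 2.

day 2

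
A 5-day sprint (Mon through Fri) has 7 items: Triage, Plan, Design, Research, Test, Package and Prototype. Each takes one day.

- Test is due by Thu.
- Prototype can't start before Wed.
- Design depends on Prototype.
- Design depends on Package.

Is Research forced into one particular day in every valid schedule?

Research can be Mon (e.g. Design -> Thu, Package -> Mon, Plan -> Mon, Test -> Mon, Triage -> Mon, Research -> Mon, Prototype -> Wed) or Tue (e.g. Test -> Mon, Design -> Thu, Package -> Mon, Plan -> Mon, Research -> Tue, Prototype -> Wed, Triage -> Mon).

No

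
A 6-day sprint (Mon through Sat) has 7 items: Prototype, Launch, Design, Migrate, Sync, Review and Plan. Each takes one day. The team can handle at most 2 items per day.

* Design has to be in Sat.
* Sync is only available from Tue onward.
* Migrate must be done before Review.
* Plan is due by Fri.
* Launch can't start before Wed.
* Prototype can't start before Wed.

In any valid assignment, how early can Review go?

Precedence pushes Review to at least Tue.
Review at Tue is achievable: Plan=Mon, Migrate=Mon, Sync=Tue, Review=Tue, Design=Sat, Prototype=Wed, Launch=Wed.

Tue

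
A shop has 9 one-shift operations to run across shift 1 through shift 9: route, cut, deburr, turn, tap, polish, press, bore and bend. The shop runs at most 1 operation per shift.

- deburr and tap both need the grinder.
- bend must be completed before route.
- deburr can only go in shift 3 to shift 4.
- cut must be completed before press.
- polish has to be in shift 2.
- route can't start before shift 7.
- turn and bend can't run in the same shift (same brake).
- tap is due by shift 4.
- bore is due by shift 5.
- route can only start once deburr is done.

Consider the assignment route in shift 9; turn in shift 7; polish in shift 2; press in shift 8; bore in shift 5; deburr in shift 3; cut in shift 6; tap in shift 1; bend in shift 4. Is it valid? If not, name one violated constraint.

Valid

route can only start once deburr is done — holds.
cut must be completed before press — holds.
polish has to be in shift 2 — holds.
bore is due by shift 5 — holds.
deburr and tap both need the grinder — holds.
tap is due by shift 4 — holds.
bend must be completed before route — holds.
The shop runs at most 1 operation per shift — holds.
turn and bend can't run in the same shift (same brake) — holds.
route can't start before shift 7 — holds.
deburr can only go in shift 3 to shift 4 — holds.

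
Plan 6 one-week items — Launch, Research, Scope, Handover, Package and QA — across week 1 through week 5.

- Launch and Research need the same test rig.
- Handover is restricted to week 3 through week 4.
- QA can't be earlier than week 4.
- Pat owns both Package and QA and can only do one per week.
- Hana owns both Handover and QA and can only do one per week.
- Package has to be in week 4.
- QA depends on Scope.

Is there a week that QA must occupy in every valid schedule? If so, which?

QA's window is week 4–week 5.
Package is fixed at week 4, and QA can't share a week with Package.
So QA must be week 5.

week 5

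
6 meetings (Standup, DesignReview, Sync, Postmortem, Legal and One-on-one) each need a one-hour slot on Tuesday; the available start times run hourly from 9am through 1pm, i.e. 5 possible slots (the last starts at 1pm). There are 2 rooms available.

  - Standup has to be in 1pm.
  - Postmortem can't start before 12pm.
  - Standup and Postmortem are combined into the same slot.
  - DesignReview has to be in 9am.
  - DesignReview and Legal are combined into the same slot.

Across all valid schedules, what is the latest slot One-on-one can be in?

12pm

One-on-one at 12pm is achievable: One-on-one=12pm, Sync=10am, Standup=1pm, Legal=9am, Postmortem=1pm, DesignReview=9am.
Nothing later works — the capacity limit rule out every slot after 12pm.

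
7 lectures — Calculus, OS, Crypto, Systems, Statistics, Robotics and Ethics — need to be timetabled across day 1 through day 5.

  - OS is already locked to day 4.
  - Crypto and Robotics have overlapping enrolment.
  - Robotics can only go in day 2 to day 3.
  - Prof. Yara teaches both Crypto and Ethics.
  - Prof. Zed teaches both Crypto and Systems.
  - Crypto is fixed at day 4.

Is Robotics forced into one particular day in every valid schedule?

No

Robotics can be day 2 (e.g. Statistics in day 1, Robotics in day 2, Ethics in day 1, Systems in day 1, Calculus in day 1, OS in day 4, Crypto in day 4) or day 3 (e.g. Systems in day 1; Crypto in day 4; Ethics in day 1; Statistics in day 1; Calculus in day 1; OS in day 4; Robotics in day 3).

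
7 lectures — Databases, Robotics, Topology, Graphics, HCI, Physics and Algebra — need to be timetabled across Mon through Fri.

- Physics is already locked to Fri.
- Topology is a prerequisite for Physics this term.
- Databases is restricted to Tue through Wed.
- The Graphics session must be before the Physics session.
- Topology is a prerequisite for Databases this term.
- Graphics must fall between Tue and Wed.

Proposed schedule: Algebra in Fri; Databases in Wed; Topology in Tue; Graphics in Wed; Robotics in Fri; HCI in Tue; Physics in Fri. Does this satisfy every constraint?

Valid

Topology is a prerequisite for Physics this term — holds.
Databases is restricted to Tue through Wed — holds.
Topology is a prerequisite for Databases this term — holds.
Physics is already locked to Fri — holds.
The Graphics session must be before the Physics session — holds.
Graphics must fall between Tue and Wed — holds.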